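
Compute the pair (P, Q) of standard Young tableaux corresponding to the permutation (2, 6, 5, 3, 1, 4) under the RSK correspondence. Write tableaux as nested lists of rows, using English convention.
P = [[1, 3, 4], [2], [5], [6]], Q = [[1, 2, 6], [3], [4], [5]]

Insert each entry of the permutation into P by Schensted row insertion, recording in Q the position of each new cell.

Insert 2: appended to row 1. P = [[2]].
Insert 6: appended to row 1. P = [[2, 6]].
Insert 5: 5 bumps 6 from row 1; 6 starts row 2. P = [[2, 5], [6]].
Insert 3: 3 bumps 5 from row 1; 5 bumps 6 from row 2; 6 starts row 3. P = [[2, 3], [5], [6]].
Insert 1: 1 bumps 2 from row 1; 2 bumps 5 from row 2; 5 bumps 6 from row 3; 6 starts row 4. P = [[1, 3], [2], [5], [6]].
Insert 4: appended to row 1. P = [[1, 3, 4], [2], [5], [6]].

So P = [[1, 3, 4], [2], [5], [6]], Q = [[1, 2, 6], [3], [4], [5]].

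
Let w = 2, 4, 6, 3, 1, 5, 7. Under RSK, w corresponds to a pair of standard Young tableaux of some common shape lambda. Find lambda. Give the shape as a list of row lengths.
[4, 2, 1]

Row-insert each entry into an empty tableau.

After inserting 2: P = [[2]].
After inserting 4: P = [[2, 4]].
After inserting 6: P = [[2, 4, 6]].
After inserting 3: P = [[2, 3, 6], [4]].
After inserting 1: P = [[1, 3, 6], [2], [4]].
After inserting 5: P = [[1, 3, 5], [2, 6], [4]].
After inserting 7: P = [[1, 3, 5, 7], [2, 6], [4]].

The final insertion tableau P = [[1, 3, 5, 7], [2, 6], [4]] has shape [4, 2, 1].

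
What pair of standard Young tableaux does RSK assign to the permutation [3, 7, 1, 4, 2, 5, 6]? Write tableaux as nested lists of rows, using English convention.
P = [[1, 2, 5, 6], [3, 4], [7]], Q = [[1, 2, 6, 7], [3, 4], [5]]

Insert each entry of the permutation into P by Schensted row insertion, recording in Q the position of each new cell.

Insert 3: appended to row 1. P = [[3]], Q = [[1]].
Insert 7: appended to row 1. P = [[3, 7]], Q = [[1, 2]].
Insert 1: 1 bumps 3 from row 1; 3 starts row 2. P = [[1, 7], [3]], Q = [[1, 2], [3]].
Insert 4: 4 bumps 7 from row 1; 7 appends to row 2. P = [[1, 4], [3, 7]], Q = [[1, 2], [3, 4]].
Insert 2: 2 bumps 4 from row 1; 4 bumps 7 from row 2; 7 starts row 3. P = [[1, 2], [3, 4], [7]], Q = [[1, 2], [3, 4], [5]].
Insert 5: appended to row 1. P = [[1, 2, 5], [3, 4], [7]], Q = [[1, 2, 6], [3, 4], [5]].
Insert 6: appended to row 1. P = [[1, 2, 5, 6], [3, 4], [7]], Q = [[1, 2, 6, 7], [3, 4], [5]].

So P = [[1, 2, 5, 6], [3, 4], [7]], Q = [[1, 2, 6, 7], [3, 4], [5]].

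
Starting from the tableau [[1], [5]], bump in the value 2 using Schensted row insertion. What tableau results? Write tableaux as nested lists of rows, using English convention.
2 is larger than every entry of row 1, so it is appended to row 1. The new tableau is [[1, 2], [5]].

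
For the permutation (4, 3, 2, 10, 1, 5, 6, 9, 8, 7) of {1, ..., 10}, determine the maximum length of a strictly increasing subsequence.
4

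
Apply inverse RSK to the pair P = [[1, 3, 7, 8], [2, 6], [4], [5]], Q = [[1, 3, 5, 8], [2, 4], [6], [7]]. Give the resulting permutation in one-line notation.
Reverse the RSK construction: for i from n down to 1, find the cell of Q containing i, remove the entry at that cell from P, and reverse-bump it up through P; the value ejected from row 1 is w(i).

Step i=8: Q has 8 at row 1, column 4; remove that cell from P, ejecting 8. So w(8) = 8. P is now [[1, 3, 7], [2, 6], [4], [5]].
Step i=7: Q has 7 at row 4, column 1; remove 5 from row 4 of P and reverse-bump: 5 enters row 3 and ejects 4; 4 enters row 2 and ejects 2; 2 enters row 1 and ejects 1. So w(7) = 1. P is now [[2, 3, 7], [4, 6], [5]].
Step i=6: Q has 6 at row 3, column 1; remove 5 from row 3 of P and reverse-bump: 5 enters row 2 and ejects 4; 4 enters row 1 and ejects 3. So w(6) = 3. P is now [[2, 4, 7], [5, 6]].
Step i=5: Q has 5 at row 1, column 3; remove that cell from P, ejecting 7. So w(5) = 7. P is now [[2, 4], [5, 6]].
Step i=4: Q has 4 at row 2, column 2; remove 6 from row 2 of P and reverse-bump: 6 enters row 1 and ejects 4. So w(4) = 4. P is now [[2, 6], [5]].
Step i=3: Q has 3 at row 1, column 2; remove that cell from P, ejecting 6. So w(3) = 6. P is now [[2], [5]].
Step i=2: Q has 2 at row 2, column 1; remove 5 from row 2 of P and reverse-bump: 5 enters row 1 and ejects 2. So w(2) = 2. P is now [[5]].
Step i=1: Q has 1 at row 1, column 1; remove that cell from P, ejecting 5. So w(1) = 5. P is now [].

So w = 5 2 6 4 7 3 1 8.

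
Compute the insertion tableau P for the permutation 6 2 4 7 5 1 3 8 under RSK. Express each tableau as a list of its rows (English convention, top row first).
P = [[1, 3, 5, 8], [2, 4], [6, 7]]

Insert 6: appended to row 1. P = [[6]].
Insert 2: 2 bumps 6 from row 1; 6 starts row 2. P = [[2], [6]].
Insert 4: appended to row 1. P = [[2, 4], [6]].
Insert 7: appended to row 1. P = [[2, 4, 7], [6]].
Insert 5: 5 bumps 7 from row 1; 7 appends to row 2. P = [[2, 4, 5], [6, 7]].
Insert 1: 1 bumps 2 from row 1; 2 bumps 6 from row 2; 6 starts row 3. P = [[1, 4, 5], [2, 7], [6]].
Insert 3: 3 bumps 4 from row 1; 4 bumps 7 from row 2; 7 appends to row 3. P = [[1, 3, 5], [2, 4], [6, 7]].
Insert 8: appended to row 1. P = [[1, 3, 5, 8], [2, 4], [6, 7]].

So P = [[1, 3, 5, 8], [2, 4], [6, 7]].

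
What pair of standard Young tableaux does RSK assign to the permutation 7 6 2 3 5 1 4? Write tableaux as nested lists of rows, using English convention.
Insert each entry of the permutation into P by Schensted row insertion, recording in Q the position of each new cell.

Insert 7: appended to row 1. P = [[7]], Q = [[1]].
Insert 6: 6 bumps 7 from row 1; 7 starts row 2. P = [[6], [7]], Q = [[1], [2]].
Insert 2: 2 bumps 6 from row 1; 6 bumps 7 from row 2; 7 starts row 3. P = [[2], [6], [7]], Q = [[1], [2], [3]].
Insert 3: appended to row 1. P = [[2, 3], [6], [7]], Q = [[1, 4], [2], [3]].
Insert 5: appended to row 1. P = [[2, 3, 5], [6], [7]], Q = [[1, 4, 5], [2], [3]].
Insert 1: 1 bumps 2 from row 1; 2 bumps 6 from row 2; 6 bumps 7 from row 3; 7 starts row 4. P = [[1, 3, 5], [2], [6], [7]], Q = [[1, 4, 5], [2], [3], [6]].
Insert 4: 4 bumps 5 from row 1; 5 appends to row 2. P = [[1, 3, 4], [2, 5], [6], [7]], Q = [[1, 4, 5], [2, 7], [3], [6]].

So P = [[1, 3, 4], [2, 5], [6], [7]], Q = [[1, 4, 5], [2, 7], [3], [6]].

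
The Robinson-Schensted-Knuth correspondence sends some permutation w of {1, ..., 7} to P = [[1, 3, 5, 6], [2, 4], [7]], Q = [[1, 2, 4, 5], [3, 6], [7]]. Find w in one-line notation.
Reverse the RSK construction: for i from n down to 1, find the cell of Q containing i, remove the entry at that cell from P, and reverse-bump it up through P; the value ejected from row 1 is w(i).

Step i=7: Q has 7 at row 3, column 1; remove 7 from row 3 of P and reverse-bump: 7 enters row 2 and ejects 4; 4 enters row 1 and ejects 3. So w(7) = 3. P is now [[1, 4, 5, 6], [2, 7]].
Step i=6: Q has 6 at row 2, column 2; remove 7 from row 2 of P and reverse-bump: 7 enters row 1 and ejects 6. So w(6) = 6. P is now [[1, 4, 5, 7], [2]].
Step i=5: Q has 5 at row 1, column 4; remove that cell from P, ejecting 7. So w(5) = 7. P is now [[1, 4, 5], [2]].
Step i=4: Q has 4 at row 1, column 3; remove that cell from P, ejecting 5. So w(4) = 5. P is now [[1, 4], [2]].
Step i=3: Q has 3 at row 2, column 1; remove 2 from row 2 of P and reverse-bump: 2 enters row 1 and ejects 1. So w(3) = 1. P is now [[2, 4]].
Step i=2: Q has 2 at row 1, column 2; remove that cell from P, ejecting 4. So w(2) = 4. P is now [[2]].
Step i=1: Q has 1 at row 1, column 1; remove that cell from P, ejecting 2. So w(1) = 2. P is now [].

So w = 2 4 1 5 7 6 3.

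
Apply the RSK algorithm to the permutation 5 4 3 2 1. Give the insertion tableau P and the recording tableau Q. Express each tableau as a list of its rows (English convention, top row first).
Insert each entry of the permutation into P by Schensted row insertion, recording in Q the position of each new cell.

Insert 5: appended to row 1. P = [[5]], Q = [[1]].
Insert 4: 4 bumps 5 from row 1; 5 starts row 2. P = [[4], [5]], Q = [[1], [2]].
Insert 3: 3 bumps 4 from row 1; 4 bumps 5 from row 2; 5 starts row 3. P = [[3], [4], [5]], Q = [[1], [2], [3]].
Insert 2: 2 bumps 3 from row 1; 3 bumps 4 from row 2; 4 bumps 5 from row 3; 5 starts row 4. P = [[2], [3], [4], [5]], Q = [[1], [2], [3], [4]].
Insert 1: 1 bumps 2 from row 1; 2 bumps 3 from row 2; 3 bumps 4 from row 3; 4 bumps 5 from row 4; 5 starts row 5. P = [[1], [2], [3], [4], [5]], Q = [[1], [2], [3], [4], [5]].

So P = [[1], [2], [3], [4], [5]], Q = [[1], [2], [3], [4], [5]].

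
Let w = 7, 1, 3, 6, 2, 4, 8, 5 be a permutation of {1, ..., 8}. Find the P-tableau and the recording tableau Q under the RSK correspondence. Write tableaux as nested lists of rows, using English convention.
P = [[1, 2, 4, 5], [3, 6, 8], [7]], Q = [[1, 3, 4, 7], [2, 6, 8], [5]]

Insert each entry of the permutation into P by Schensted row insertion, recording in Q the position of each new cell.

Insert 7: appended to row 1. P = [[7]], Q = [[1]].
Insert 1: 1 bumps 7 from row 1; 7 starts row 2. P = [[1], [7]], Q = [[1], [2]].
Insert 3: appended to row 1. P = [[1, 3], [7]], Q = [[1, 3], [2]].
Insert 6: appended to row 1. P = [[1, 3, 6], [7]], Q = [[1, 3, 4], [2]].
Insert 2: 2 bumps 3 from row 1; 3 bumps 7 from row 2; 7 starts row 3. P = [[1, 2, 6], [3], [7]], Q = [[1, 3, 4], [2], [5]].
Insert 4: 4 bumps 6 from row 1; 6 appends to row 2. P = [[1, 2, 4], [3, 6], [7]], Q = [[1, 3, 4], [2, 6], [5]].
Insert 8: appended to row 1. P = [[1, 2, 4, 8], [3, 6], [7]], Q = [[1, 3, 4, 7], [2, 6], [5]].
Insert 5: 5 bumps 8 from row 1; 8 appends to row 2. P = [[1, 2, 4, 5], [3, 6, 8], [7]], Q = [[1, 3, 4, 7], [2, 6, 8], [5]].

So P = [[1, 2, 4, 5], [3, 6, 8], [7]], Q = [[1, 3, 4, 7], [2, 6, 8], [5]].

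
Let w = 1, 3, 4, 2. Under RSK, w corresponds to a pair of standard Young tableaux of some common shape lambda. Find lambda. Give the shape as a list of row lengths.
[3, 1]

RSK row insertion gives P = [[1, 2, 4], [3]], which has shape [3, 1].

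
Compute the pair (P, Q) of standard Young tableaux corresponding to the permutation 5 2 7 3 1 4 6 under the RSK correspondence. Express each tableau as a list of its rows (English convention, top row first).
Insert each entry of the permutation into P by Schensted row insertion, recording in Q the position of each new cell.

After inserting 5: P = [[5]].
After inserting 2: P = [[2], [5]].
After inserting 7: P = [[2, 7], [5]].
After inserting 3: P = [[2, 3], [5, 7]].
After inserting 1: P = [[1, 3], [2, 7], [5]].
After inserting 4: P = [[1, 3, 4], [2, 7], [5]].
After inserting 6: P = [[1, 3, 4, 6], [2, 7], [5]].

So P = [[1, 3, 4, 6], [2, 7], [5]], Q = [[1, 3, 6, 7], [2, 4], [5]].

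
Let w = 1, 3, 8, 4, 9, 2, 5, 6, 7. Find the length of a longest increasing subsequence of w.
6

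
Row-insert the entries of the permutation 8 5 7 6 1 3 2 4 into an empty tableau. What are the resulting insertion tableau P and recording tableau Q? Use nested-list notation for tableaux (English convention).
Insert each entry of the permutation into P by Schensted row insertion, recording in Q the position of each new cell.

Insert 8: appended to row 1. P = [[8]].
Insert 5: 5 bumps 8 from row 1; 8 starts row 2. P = [[5], [8]].
Insert 7: appended to row 1. P = [[5, 7], [8]].
Insert 6: 6 bumps 7 from row 1; 7 bumps 8 from row 2; 8 starts row 3. P = [[5, 6], [7], [8]].
Insert 1: 1 bumps 5 from row 1; 5 bumps 7 from row 2; 7 bumps 8 from row 3; 8 starts row 4. P = [[1, 6], [5], [7], [8]].
Insert 3: 3 bumps 6 from row 1; 6 appends to row 2. P = [[1, 3], [5, 6], [7], [8]].
Insert 2: 2 bumps 3 from row 1; 3 bumps 5 from row 2; 5 bumps 7 from row 3; 7 bumps 8 from row 4; 8 starts row 5. P = [[1, 2], [3, 6], [5], [7], [8]].
Insert 4: appended to row 1. P = [[1, 2, 4], [3, 6], [5], [7], [8]].

So P = [[1, 2, 4], [3, 6], [5], [7], [8]], Q = [[1, 3, 8], [2, 6], [4], [5], [7]].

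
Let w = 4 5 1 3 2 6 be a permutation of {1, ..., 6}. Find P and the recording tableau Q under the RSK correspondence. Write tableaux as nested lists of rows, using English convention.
Insert each entry of the permutation into P by Schensted row insertion, recording in Q the position of each new cell.

Insert 4: appended to row 1. P = [[4]].
Insert 5: appended to row 1. P = [[4, 5]].
Insert 1: 1 bumps 4 from row 1; 4 starts row 2. P = [[1, 5], [4]].
Insert 3: 3 bumps 5 from row 1; 5 appends to row 2. P = [[1, 3], [4, 5]].
Insert 2: 2 bumps 3 from row 1; 3 bumps 4 from row 2; 4 starts row 3. P = [[1, 2], [3, 5], [4]].
Insert 6: appended to row 1. P = [[1, 2, 6], [3, 5], [4]].

So P = [[1, 2, 6], [3, 5], [4]], Q = [[1, 2, 6], [3, 4], [5]].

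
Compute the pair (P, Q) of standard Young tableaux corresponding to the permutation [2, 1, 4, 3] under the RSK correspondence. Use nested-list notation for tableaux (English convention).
P = [[1, 3], [2, 4]], Q = [[1, 3], [2, 4]]

Insert each entry of the permutation into P by Schensted row insertion, recording in Q the position of each new cell.

Insert 2: appended to row 1. P = [[2]], Q = [[1]].
Insert 1: 1 bumps 2 from row 1; 2 starts row 2. P = [[1], [2]], Q = [[1], [2]].
Insert 4: appended to row 1. P = [[1, 4], [2]], Q = [[1, 3], [2]].
Insert 3: 3 bumps 4 from row 1; 4 appends to row 2. P = [[1, 3], [2, 4]], Q = [[1, 3], [2, 4]].

So P = [[1, 3], [2, 4]], Q = [[1, 3], [2, 4]].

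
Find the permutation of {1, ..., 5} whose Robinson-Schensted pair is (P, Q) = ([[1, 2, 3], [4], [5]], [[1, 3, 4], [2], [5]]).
Reverse the RSK construction: for i from n down to 1, find the cell of Q containing i, remove the entry at that cell from P, and reverse-bump it up through P; the value ejected from row 1 is w(i).

Step i=5: Q has 5 at row 3, column 1; remove 5 from row 3 of P and reverse-bump: 5 enters row 2 and ejects 4; 4 enters row 1 and ejects 3. So w(5) = 3. P is now [[1, 2, 4], [5]].
Step i=4: Q has 4 at row 1, column 3; remove that cell from P, ejecting 4. So w(4) = 4. P is now [[1, 2], [5]].
Step i=3: Q has 3 at row 1, column 2; remove that cell from P, ejecting 2. So w(3) = 2. P is now [[1], [5]].
Step i=2: Q has 2 at row 2, column 1; remove 5 from row 2 of P and reverse-bump: 5 enters row 1 and ejects 1. So w(2) = 1. P is now [[5]].
Step i=1: Q has 1 at row 1, column 1; remove that cell from P, ejecting 5. So w(1) = 5. P is now [].

So w = 5 1 2 4 3.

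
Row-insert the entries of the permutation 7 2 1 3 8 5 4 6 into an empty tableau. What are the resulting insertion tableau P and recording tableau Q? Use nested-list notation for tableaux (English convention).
P = [[1, 3, 4, 6], [2, 5], [7, 8]], Q = [[1, 4, 5, 8], [2, 6], [3, 7]]

Insert each entry of the permutation into P by Schensted row insertion, recording in Q the position of each new cell.

Insert 7: appended to row 1. P = [[7]].
Insert 2: 2 bumps 7 from row 1; 7 starts row 2. P = [[2], [7]].
Insert 1: 1 bumps 2 from row 1; 2 bumps 7 from row 2; 7 starts row 3. P = [[1], [2], [7]].
Insert 3: appended to row 1. P = [[1, 3], [2], [7]].
Insert 8: appended to row 1. P = [[1, 3, 8], [2], [7]].
Insert 5: 5 bumps 8 from row 1; 8 appends to row 2. P = [[1, 3, 5], [2, 8], [7]].
Insert 4: 4 bumps 5 from row 1; 5 bumps 8 from row 2; 8 appends to row 3. P = [[1, 3, 4], [2, 5], [7, 8]].
Insert 6: appended to row 1. P = [[1, 3, 4, 6], [2, 5], [7, 8]].

So P = [[1, 3, 4, 6], [2, 5], [7, 8]], Q = [[1, 4, 5, 8], [2, 6], [3, 7]].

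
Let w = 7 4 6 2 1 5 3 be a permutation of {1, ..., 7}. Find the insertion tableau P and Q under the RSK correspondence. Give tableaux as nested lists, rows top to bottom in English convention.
P = [[1, 3], [2, 5], [4, 6], [7]], Q = [[1, 3], [2, 6], [4, 7], [5]]

Insert each entry of the permutation into P by Schensted row insertion, recording in Q the position of each new cell.

Insert 7: appended to row 1. P = [[7]].
Insert 4: 4 bumps 7 from row 1; 7 starts row 2. P = [[4], [7]].
Insert 6: appended to row 1. P = [[4, 6], [7]].
Insert 2: 2 bumps 4 from row 1; 4 bumps 7 from row 2; 7 starts row 3. P = [[2, 6], [4], [7]].
Insert 1: 1 bumps 2 from row 1; 2 bumps 4 from row 2; 4 bumps 7 from row 3; 7 starts row 4. P = [[1, 6], [2], [4], [7]].
Insert 5: 5 bumps 6 from row 1; 6 appends to row 2. P = [[1, 5], [2, 6], [4], [7]].
Insert 3: 3 bumps 5 from row 1; 5 bumps 6 from row 2; 6 appends to row 3. P = [[1, 3], [2, 5], [4, 6], [7]].

So P = [[1, 3], [2, 5], [4, 6], [7]], Q = [[1, 3], [2, 6], [4, 7], [5]].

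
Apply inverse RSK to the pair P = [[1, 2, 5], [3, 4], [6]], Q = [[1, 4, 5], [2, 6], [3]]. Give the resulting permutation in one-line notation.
Reverse the RSK construction: for i from n down to 1, find the cell of Q containing i, remove the entry at that cell from P, and reverse-bump it up through P; the value ejected from row 1 is w(i).

Step i=6: Q has 6 at row 2, column 2; remove 4 from row 2 of P and reverse-bump: 4 enters row 1 and ejects 2. So w(6) = 2. P is now [[1, 4, 5], [3], [6]].
Step i=5: Q has 5 at row 1, column 3; remove that cell from P, ejecting 5. So w(5) = 5. P is now [[1, 4], [3], [6]].
Step i=4: Q has 4 at row 1, column 2; remove that cell from P, ejecting 4. So w(4) = 4. P is now [[1], [3], [6]].
Step i=3: Q has 3 at row 3, column 1; remove 6 from row 3 of P and reverse-bump: 6 enters row 2 and ejects 3; 3 enters row 1 and ejects 1. So w(3) = 1. P is now [[3], [6]].
Step i=2: Q has 2 at row 2, column 1; remove 6 from row 2 of P and reverse-bump: 6 enters row 1 and ejects 3. So w(2) = 3. P is now [[6]].
Step i=1: Q has 1 at row 1, column 1; remove that cell from P, ejecting 6. So w(1) = 6. P is now [].

So w = 6 3 1 4 5 2.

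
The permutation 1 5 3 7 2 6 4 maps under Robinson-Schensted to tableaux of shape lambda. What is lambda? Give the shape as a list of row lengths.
[3, 2, 2]

Row-insert each entry into an empty tableau.

After inserting 1: P = [[1]].
After inserting 5: P = [[1, 5]].
After inserting 3: P = [[1, 3], [5]].
After inserting 7: P = [[1, 3, 7], [5]].
After inserting 2: P = [[1, 2, 7], [3], [5]].
After inserting 6: P = [[1, 2, 6], [3, 7], [5]].
After inserting 4: P = [[1, 2, 4], [3, 6], [5, 7]].

The final insertion tableau P = [[1, 2, 4], [3, 6], [5, 7]] has shape [3, 2, 2].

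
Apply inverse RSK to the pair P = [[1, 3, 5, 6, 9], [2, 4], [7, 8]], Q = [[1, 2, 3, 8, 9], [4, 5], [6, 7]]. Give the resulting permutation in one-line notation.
2 7 8 4 5 1 3 6 9

Reverse the RSK construction: for i from n down to 1, find the cell of Q containing i, remove the entry at that cell from P, and reverse-bump it up through P; the value ejected from row 1 is w(i).

Step i=9: Q has 9 at row 1, column 5; remove that cell from P, ejecting 9. So w(9) = 9. P is now [[1, 3, 5, 6], [2, 4], [7, 8]].
Step i=8: Q has 8 at row 1, column 4; remove that cell from P, ejecting 6. So w(8) = 6. P is now [[1, 3, 5], [2, 4], [7, 8]].
Step i=7: Q has 7 at row 3, column 2; remove 8 from row 3 of P and reverse-bump: 8 enters row 2 and ejects 4; 4 enters row 1 and ejects 3. So w(7) = 3. P is now [[1, 4, 5], [2, 8], [7]].
Step i=6: Q has 6 at row 3, column 1; remove 7 from row 3 of P and reverse-bump: 7 enters row 2 and ejects 2; 2 enters row 1 and ejects 1. So w(6) = 1. P is now [[2, 4, 5], [7, 8]].
Step i=5: Q has 5 at row 2, column 2; remove 8 from row 2 of P and reverse-bump: 8 enters row 1 and ejects 5. So w(5) = 5. P is now [[2, 4, 8], [7]].
Step i=4: Q has 4 at row 2, column 1; remove 7 from row 2 of P and reverse-bump: 7 enters row 1 and ejects 4. So w(4) = 4. P is now [[2, 7, 8]].
Step i=3: Q has 3 at row 1, column 3; remove that cell from P, ejecting 8. So w(3) = 8. P is now [[2, 7]].
Step i=2: Q has 2 at row 1, column 2; remove that cell from P, ejecting 7. So w(2) = 7. P is now [[2]].
Step i=1: Q has 1 at row 1, column 1; remove that cell from P, ejecting 2. So w(1) = 2. P is now [].

So w = 2 7 8 4 5 1 3 6 9.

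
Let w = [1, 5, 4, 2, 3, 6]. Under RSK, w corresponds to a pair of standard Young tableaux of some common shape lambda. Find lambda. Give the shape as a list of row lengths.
[4, 1, 1]

Row-insert each entry into an empty tableau.

After inserting 1: P = [[1]].
After inserting 5: P = [[1, 5]].
After inserting 4: P = [[1, 4], [5]].
After inserting 2: P = [[1, 2], [4], [5]].
After inserting 3: P = [[1, 2, 3], [4], [5]].
After inserting 6: P = [[1, 2, 3, 6], [4], [5]].

The final insertion tableau P = [[1, 2, 3, 6], [4], [5]] has shape [4, 1, 1].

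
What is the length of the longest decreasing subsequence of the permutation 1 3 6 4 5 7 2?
3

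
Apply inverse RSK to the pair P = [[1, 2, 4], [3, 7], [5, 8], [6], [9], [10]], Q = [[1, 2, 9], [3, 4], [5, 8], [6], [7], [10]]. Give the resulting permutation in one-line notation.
6 10 5 9 8 7 1 3 4 2

Reverse RSK: for i = n, n-1, ..., 1, locate i in Q, remove the corresponding corner cell from P, and reverse-bump its entry up through P; the value ejected from row 1 is w(i).

So w = 6 10 5 9 8 7 1 3 4 2.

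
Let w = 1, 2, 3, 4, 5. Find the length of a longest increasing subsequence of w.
5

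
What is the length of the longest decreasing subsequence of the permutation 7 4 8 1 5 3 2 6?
4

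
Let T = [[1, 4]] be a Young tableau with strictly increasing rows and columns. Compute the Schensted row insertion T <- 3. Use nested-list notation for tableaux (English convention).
[[1, 3], [4]]

In row 1, 3 replaces 4 (the leftmost entry greater than 3); 4 is bumped to row 2. 4 starts a new row 2. The new tableau is [[1, 3], [4]].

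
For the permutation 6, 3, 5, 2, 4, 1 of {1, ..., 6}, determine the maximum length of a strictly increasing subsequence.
2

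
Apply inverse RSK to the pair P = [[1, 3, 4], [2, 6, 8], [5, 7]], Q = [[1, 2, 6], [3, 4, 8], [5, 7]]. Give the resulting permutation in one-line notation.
5 7 2 6 1 8 3 4

Reverse the RSK construction: for i from n down to 1, find the cell of Q containing i, remove the entry at that cell from P, and reverse-bump it up through P; the value ejected from row 1 is w(i).

Step i=8: Q has 8 at row 2, column 3; remove 8 from row 2 of P and reverse-bump: 8 enters row 1 and ejects 4. So w(8) = 4. P is now [[1, 3, 8], [2, 6], [5, 7]].
Step i=7: Q has 7 at row 3, column 2; remove 7 from row 3 of P and reverse-bump: 7 enters row 2 and ejects 6; 6 enters row 1 and ejects 3. So w(7) = 3. P is now [[1, 6, 8], [2, 7], [5]].
Step i=6: Q has 6 at row 1, column 3; remove that cell from P, ejecting 8. So w(6) = 8. P is now [[1, 6], [2, 7], [5]].
Step i=5: Q has 5 at row 3, column 1; remove 5 from row 3 of P and reverse-bump: 5 enters row 2 and ejects 2; 2 enters row 1 and ejects 1. So w(5) = 1. P is now [[2, 6], [5, 7]].
Step i=4: Q has 4 at row 2, column 2; remove 7 from row 2 of P and reverse-bump: 7 enters row 1 and ejects 6. So w(4) = 6. P is now [[2, 7], [5]].
Step i=3: Q has 3 at row 2, column 1; remove 5 from row 2 of P and reverse-bump: 5 enters row 1 and ejects 2. So w(3) = 2. P is now [[5, 7]].
Step i=2: Q has 2 at row 1, column 2; remove that cell from P, ejecting 7. So w(2) = 7. P is now [[5]].
Step i=1: Q has 1 at row 1, column 1; remove that cell from P, ejecting 5. So w(1) = 5. P is now [].

So w = 5 7 2 6 1 8 3 4.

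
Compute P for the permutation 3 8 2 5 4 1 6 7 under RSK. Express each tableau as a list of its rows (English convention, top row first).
After inserting 3: P = [[3]].
After inserting 8: P = [[3, 8]].
After inserting 2: P = [[2, 8], [3]].
After inserting 5: P = [[2, 5], [3, 8]].
After inserting 4: P = [[2, 4], [3, 5], [8]].
After inserting 1: P = [[1, 4], [2, 5], [3], [8]].
After inserting 6: P = [[1, 4, 6], [2, 5], [3], [8]].
After inserting 7: P = [[1, 4, 6, 7], [2, 5], [3], [8]].

So P = [[1, 4, 6, 7], [2, 5], [3], [8]].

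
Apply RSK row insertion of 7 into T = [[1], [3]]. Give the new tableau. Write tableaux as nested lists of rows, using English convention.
[[1, 7], [3]]

7 is larger than every entry of row 1, so it is appended to row 1. The new tableau is [[1, 7], [3]].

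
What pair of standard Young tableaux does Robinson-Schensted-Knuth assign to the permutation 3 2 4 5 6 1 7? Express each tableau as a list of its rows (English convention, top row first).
P = [[1, 4, 5, 6, 7], [2], [3]], Q = [[1, 3, 4, 5, 7], [2], [6]]

Insert each entry of the permutation into P by Schensted row insertion, recording in Q the position of each new cell.

After inserting 3: P = [[3]].
After inserting 2: P = [[2], [3]].
After inserting 4: P = [[2, 4], [3]].
After inserting 5: P = [[2, 4, 5], [3]].
After inserting 6: P = [[2, 4, 5, 6], [3]].
After inserting 1: P = [[1, 4, 5, 6], [2], [3]].
After inserting 7: P = [[1, 4, 5, 6, 7], [2], [3]].

So P = [[1, 4, 5, 6, 7], [2], [3]], Q = [[1, 3, 4, 5, 7], [2], [6]].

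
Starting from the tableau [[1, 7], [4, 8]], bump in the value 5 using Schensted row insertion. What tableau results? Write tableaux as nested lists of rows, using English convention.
[[1, 5], [4, 7], [8]]

In row 1, 5 replaces 7 (the leftmost entry greater than 5); 7 is bumped to row 2. In row 2, 7 replaces 8 (the leftmost entry greater than 7); 8 is bumped to row 3. 8 starts a new row 3. The new tableau is [[1, 5], [4, 7], [8]].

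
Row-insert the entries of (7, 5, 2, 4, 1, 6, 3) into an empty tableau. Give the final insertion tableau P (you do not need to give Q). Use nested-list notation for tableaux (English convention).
P = [[1, 3, 6], [2, 4], [5], [7]]

Insert 7: appended to row 1. P = [[7]].
Insert 5: 5 bumps 7 from row 1; 7 starts row 2. P = [[5], [7]].
Insert 2: 2 bumps 5 from row 1; 5 bumps 7 from row 2; 7 starts row 3. P = [[2], [5], [7]].
Insert 4: appended to row 1. P = [[2, 4], [5], [7]].
Insert 1: 1 bumps 2 from row 1; 2 bumps 5 from row 2; 5 bumps 7 from row 3; 7 starts row 4. P = [[1, 4], [2], [5], [7]].
Insert 6: appended to row 1. P = [[1, 4, 6], [2], [5], [7]].
Insert 3: 3 bumps 4 from row 1; 4 appends to row 2. P = [[1, 3, 6], [2, 4], [5], [7]].

So P = [[1, 3, 6], [2, 4], [5], [7]].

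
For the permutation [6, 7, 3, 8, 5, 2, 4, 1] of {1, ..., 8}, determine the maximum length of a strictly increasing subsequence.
3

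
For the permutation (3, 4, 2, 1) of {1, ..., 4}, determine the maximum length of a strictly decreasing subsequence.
3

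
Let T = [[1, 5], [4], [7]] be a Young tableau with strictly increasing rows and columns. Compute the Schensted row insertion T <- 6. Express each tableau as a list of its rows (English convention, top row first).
6 is larger than every entry of row 1, so it is appended to row 1. The new tableau is [[1, 5, 6], [4], [7]].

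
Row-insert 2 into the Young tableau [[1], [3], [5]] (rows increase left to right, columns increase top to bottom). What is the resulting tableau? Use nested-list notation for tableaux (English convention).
2 is larger than every entry of row 1, so it is appended to row 1. The new tableau is [[1, 2], [3], [5]].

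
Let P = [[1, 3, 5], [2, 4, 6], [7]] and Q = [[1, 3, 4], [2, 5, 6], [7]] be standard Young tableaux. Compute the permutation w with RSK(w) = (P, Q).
Reverse the RSK construction: for i from n down to 1, find the cell of Q containing i, remove the entry at that cell from P, and reverse-bump it up through P; the value ejected from row 1 is w(i).

Step i=7: Q has 7 at row 3, column 1; remove 7 from row 3 of P and reverse-bump: 7 enters row 2 and ejects 6; 6 enters row 1 and ejects 5. So w(7) = 5. P is now [[1, 3, 6], [2, 4, 7]].
Step i=6: Q has 6 at row 2, column 3; remove 7 from row 2 of P and reverse-bump: 7 enters row 1 and ejects 6. So w(6) = 6. P is now [[1, 3, 7], [2, 4]].
Step i=5: Q has 5 at row 2, column 2; remove 4 from row 2 of P and reverse-bump: 4 enters row 1 and ejects 3. So w(5) = 3. P is now [[1, 4, 7], [2]].
Step i=4: Q has 4 at row 1, column 3; remove that cell from P, ejecting 7. So w(4) = 7. P is now [[1, 4], [2]].
Step i=3: Q has 3 at row 1, column 2; remove that cell from P, ejecting 4. So w(3) = 4. P is now [[1], [2]].
Step i=2: Q has 2 at row 2, column 1; remove 2 from row 2 of P and reverse-bump: 2 enters row 1 and ejects 1. So w(2) = 1. P is now [[2]].
Step i=1: Q has 1 at row 1, column 1; remove that cell from P, ejecting 2. So w(1) = 2. P is now [].

So w = 2 1 4 7 3 6 5.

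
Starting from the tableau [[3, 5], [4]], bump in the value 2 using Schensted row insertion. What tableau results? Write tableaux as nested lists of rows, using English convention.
In row 1, 2 replaces 3 (the leftmost entry greater than 2); 3 is bumped to row 2. In row 2, 3 replaces 4 (the leftmost entry greater than 3); 4 is bumped to row 3. 4 starts a new row 3. The new tableau is [[2, 5], [3], [4]].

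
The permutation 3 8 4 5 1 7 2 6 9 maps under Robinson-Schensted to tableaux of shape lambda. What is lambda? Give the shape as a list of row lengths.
Row-insert each entry into an empty tableau.

After inserting 3: P = [[3]].
After inserting 8: P = [[3, 8]].
After inserting 4: P = [[3, 4], [8]].
After inserting 5: P = [[3, 4, 5], [8]].
After inserting 1: P = [[1, 4, 5], [3], [8]].
After inserting 7: P = [[1, 4, 5, 7], [3], [8]].
After inserting 2: P = [[1, 2, 5, 7], [3, 4], [8]].
After inserting 6: P = [[1, 2, 5, 6], [3, 4, 7], [8]].
After inserting 9: P = [[1, 2, 5, 6, 9], [3, 4, 7], [8]].

The final insertion tableau P = [[1, 2, 5, 6, 9], [3, 4, 7], [8]] has shape [5, 3, 1].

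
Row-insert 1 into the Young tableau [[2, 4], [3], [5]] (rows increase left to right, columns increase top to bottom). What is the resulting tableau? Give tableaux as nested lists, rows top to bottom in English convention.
[[1, 4], [2], [3], [5]]

In row 1, 1 replaces 2 (the leftmost entry greater than 1); 2 is bumped to row 2. In row 2, 2 replaces 3 (the leftmost entry greater than 2); 3 is bumped to row 3. In row 3, 3 replaces 5 (the leftmost entry greater than 3); 5 is bumped to row 4. 5 starts a new row 4. The new tableau is [[1, 4], [2], [3], [5]].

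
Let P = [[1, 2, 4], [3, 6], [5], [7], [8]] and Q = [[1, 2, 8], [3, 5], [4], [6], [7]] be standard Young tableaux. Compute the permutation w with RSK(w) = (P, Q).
5 8 7 1 6 3 2 4

Reverse RSK: for i = n, n-1, ..., 1, locate i in Q, remove the corresponding corner cell from P, and reverse-bump its entry up through P; the value ejected from row 1 is w(i).

So w = 5 8 7 1 6 3 2 4.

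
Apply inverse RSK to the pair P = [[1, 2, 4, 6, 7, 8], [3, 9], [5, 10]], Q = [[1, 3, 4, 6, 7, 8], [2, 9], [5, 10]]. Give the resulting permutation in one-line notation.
Reverse the RSK construction: for i from n down to 1, find the cell of Q containing i, remove the entry at that cell from P, and reverse-bump it up through P; the value ejected from row 1 is w(i).

Step i=10: Q has 10 at row 3, column 2; remove 10 from row 3 of P and reverse-bump: 10 enters row 2 and ejects 9; 9 enters row 1 and ejects 8. So w(10) = 8. P is now [[1, 2, 4, 6, 7, 9], [3, 10], [5]].
Step i=9: Q has 9 at row 2, column 2; remove 10 from row 2 of P and reverse-bump: 10 enters row 1 and ejects 9. So w(9) = 9. P is now [[1, 2, 4, 6, 7, 10], [3], [5]].
Step i=8: Q has 8 at row 1, column 6; remove that cell from P, ejecting 10. So w(8) = 10. P is now [[1, 2, 4, 6, 7], [3], [5]].
Step i=7: Q has 7 at row 1, column 5; remove that cell from P, ejecting 7. So w(7) = 7. P is now [[1, 2, 4, 6], [3], [5]].
Step i=6: Q has 6 at row 1, column 4; remove that cell from P, ejecting 6. So w(6) = 6. P is now [[1, 2, 4], [3], [5]].
Step i=5: Q has 5 at row 3, column 1; remove 5 from row 3 of P and reverse-bump: 5 enters row 2 and ejects 3; 3 enters row 1 and ejects 2. So w(5) = 2. P is now [[1, 3, 4], [5]].
Step i=4: Q has 4 at row 1, column 3; remove that cell from P, ejecting 4. So w(4) = 4. P is now [[1, 3], [5]].
Step i=3: Q has 3 at row 1, column 2; remove that cell from P, ejecting 3. So w(3) = 3. P is now [[1], [5]].
Step i=2: Q has 2 at row 2, column 1; remove 5 from row 2 of P and reverse-bump: 5 enters row 1 and ejects 1. So w(2) = 1. P is now [[5]].
Step i=1: Q has 1 at row 1, column 1; remove that cell from P, ejecting 5. So w(1) = 5. P is now [].

So w = 5 1 3 4 2 6 7 10 9 8.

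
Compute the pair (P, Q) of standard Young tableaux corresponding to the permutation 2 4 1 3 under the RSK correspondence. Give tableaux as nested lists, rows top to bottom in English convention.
P = [[1, 3], [2, 4]], Q = [[1, 2], [3, 4]]

Insert each entry of the permutation into P by Schensted row insertion, recording in Q the position of each new cell.

Insert 2: appended to row 1. P = [[2]].
Insert 4: appended to row 1. P = [[2, 4]].
Insert 1: 1 bumps 2 from row 1; 2 starts row 2. P = [[1, 4], [2]].
Insert 3: 3 bumps 4 from row 1; 4 appends to row 2. P = [[1, 3], [2, 4]].

So P = [[1, 3], [2, 4]], Q = [[1, 2], [3, 4]].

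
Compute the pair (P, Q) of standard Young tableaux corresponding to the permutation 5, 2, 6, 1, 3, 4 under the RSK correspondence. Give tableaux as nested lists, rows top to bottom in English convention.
P = [[1, 3, 4], [2, 6], [5]], Q = [[1, 3, 6], [2, 5], [4]]

Insert each entry of the permutation into P by Schensted row insertion, recording in Q the position of each new cell.

Insert 5: appended to row 1. P = [[5]], Q = [[1]].
Insert 2: 2 bumps 5 from row 1; 5 starts row 2. P = [[2], [5]], Q = [[1], [2]].
Insert 6: appended to row 1. P = [[2, 6], [5]], Q = [[1, 3], [2]].
Insert 1: 1 bumps 2 from row 1; 2 bumps 5 from row 2; 5 starts row 3. P = [[1, 6], [2], [5]], Q = [[1, 3], [2], [4]].
Insert 3: 3 bumps 6 from row 1; 6 appends to row 2. P = [[1, 3], [2, 6], [5]], Q = [[1, 3], [2, 5], [4]].
Insert 4: appended to row 1. P = [[1, 3, 4], [2, 6], [5]], Q = [[1, 3, 6], [2, 5], [4]].

So P = [[1, 3, 4], [2, 6], [5]], Q = [[1, 3, 6], [2, 5], [4]].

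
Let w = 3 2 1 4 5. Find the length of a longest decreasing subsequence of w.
3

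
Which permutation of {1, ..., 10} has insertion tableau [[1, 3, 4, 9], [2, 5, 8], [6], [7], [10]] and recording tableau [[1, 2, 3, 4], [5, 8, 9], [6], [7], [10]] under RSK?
Reverse the RSK construction: for i from n down to 1, find the cell of Q containing i, remove the entry at that cell from P, and reverse-bump it up through P; the value ejected from row 1 is w(i).

Step i=10: Q has 10 at row 5, column 1; remove 10 from row 5 of P and reverse-bump: 10 enters row 4 and ejects 7; 7 enters row 3 and ejects 6; 6 enters row 2 and ejects 5; 5 enters row 1 and ejects 4. So w(10) = 4. P is now [[1, 3, 5, 9], [2, 6, 8], [7], [10]].
Step i=9: Q has 9 at row 2, column 3; remove 8 from row 2 of P and reverse-bump: 8 enters row 1 and ejects 5. So w(9) = 5. P is now [[1, 3, 8, 9], [2, 6], [7], [10]].
Step i=8: Q has 8 at row 2, column 2; remove 6 from row 2 of P and reverse-bump: 6 enters row 1 and ejects 3. So w(8) = 3. P is now [[1, 6, 8, 9], [2], [7], [10]].
Step i=7: Q has 7 at row 4, column 1; remove 10 from row 4 of P and reverse-bump: 10 enters row 3 and ejects 7; 7 enters row 2 and ejects 2; 2 enters row 1 and ejects 1. So w(7) = 1. P is now [[2, 6, 8, 9], [7], [10]].
Step i=6: Q has 6 at row 3, column 1; remove 10 from row 3 of P and reverse-bump: 10 enters row 2 and ejects 7; 7 enters row 1 and ejects 6. So w(6) = 6. P is now [[2, 7, 8, 9], [10]].
Step i=5: Q has 5 at row 2, column 1; remove 10 from row 2 of P and reverse-bump: 10 enters row 1 and ejects 9. So w(5) = 9. P is now [[2, 7, 8, 10]].
Step i=4: Q has 4 at row 1, column 4; remove that cell from P, ejecting 10. So w(4) = 10. P is now [[2, 7, 8]].
Step i=3: Q has 3 at row 1, column 3; remove that cell from P, ejecting 8. So w(3) = 8. P is now [[2, 7]].
Step i=2: Q has 2 at row 1, column 2; remove that cell from P, ejecting 7. So w(2) = 7. P is now [[2]].
Step i=1: Q has 1 at row 1, column 1; remove that cell from P, ejecting 2. So w(1) = 2. P is now [].

So w = 2 7 8 10 9 6 1 3 5 4.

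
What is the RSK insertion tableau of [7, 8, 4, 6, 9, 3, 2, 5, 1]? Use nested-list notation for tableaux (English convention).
P = [[1, 5, 9], [2, 6], [3, 8], [4], [7]]

Insert 7: appended to row 1. P = [[7]].
Insert 8: appended to row 1. P = [[7, 8]].
Insert 4: 4 bumps 7 from row 1; 7 starts row 2. P = [[4, 8], [7]].
Insert 6: 6 bumps 8 from row 1; 8 appends to row 2. P = [[4, 6], [7, 8]].
Insert 9: appended to row 1. P = [[4, 6, 9], [7, 8]].
Insert 3: 3 bumps 4 from row 1; 4 bumps 7 from row 2; 7 starts row 3. P = [[3, 6, 9], [4, 8], [7]].
Insert 2: 2 bumps 3 from row 1; 3 bumps 4 from row 2; 4 bumps 7 from row 3; 7 starts row 4. P = [[2, 6, 9], [3, 8], [4], [7]].
Insert 5: 5 bumps 6 from row 1; 6 bumps 8 from row 2; 8 appends to row 3. P = [[2, 5, 9], [3, 6], [4, 8], [7]].
Insert 1: 1 bumps 2 from row 1; 2 bumps 3 from row 2; 3 bumps 4 from row 3; 4 bumps 7 from row 4; 7 starts row 5. P = [[1, 5, 9], [2, 6], [3, 8], [4], [7]].

So P = [[1, 5, 9], [2, 6], [3, 8], [4], [7]].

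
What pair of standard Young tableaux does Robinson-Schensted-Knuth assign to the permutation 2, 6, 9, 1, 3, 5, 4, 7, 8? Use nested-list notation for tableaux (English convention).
P = [[1, 3, 4, 7, 8], [2, 5, 9], [6]], Q = [[1, 2, 3, 8, 9], [4, 5, 6], [7]]

Insert each entry of the permutation into P by Schensted row insertion, recording in Q the position of each new cell.

Insert 2: appended to row 1. P = [[2]].
Insert 6: appended to row 1. P = [[2, 6]].
Insert 9: appended to row 1. P = [[2, 6, 9]].
Insert 1: 1 bumps 2 from row 1; 2 starts row 2. P = [[1, 6, 9], [2]].
Insert 3: 3 bumps 6 from row 1; 6 appends to row 2. P = [[1, 3, 9], [2, 6]].
Insert 5: 5 bumps 9 from row 1; 9 appends to row 2. P = [[1, 3, 5], [2, 6, 9]].
Insert 4: 4 bumps 5 from row 1; 5 bumps 6 from row 2; 6 starts row 3. P = [[1, 3, 4], [2, 5, 9], [6]].
Insert 7: appended to row 1. P = [[1, 3, 4, 7], [2, 5, 9], [6]].
Insert 8: appended to row 1. P = [[1, 3, 4, 7, 8], [2, 5, 9], [6]].

So P = [[1, 3, 4, 7, 8], [2, 5, 9], [6]], Q = [[1, 2, 3, 8, 9], [4, 5, 6], [7]].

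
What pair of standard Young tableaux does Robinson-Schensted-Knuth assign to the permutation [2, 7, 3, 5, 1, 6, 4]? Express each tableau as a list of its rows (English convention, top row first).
Insert each entry of the permutation into P by Schensted row insertion, recording in Q the position of each new cell.

Insert 2: appended to row 1. P = [[2]], Q = [[1]].
Insert 7: appended to row 1. P = [[2, 7]], Q = [[1, 2]].
Insert 3: 3 bumps 7 from row 1; 7 starts row 2. P = [[2, 3], [7]], Q = [[1, 2], [3]].
Insert 5: appended to row 1. P = [[2, 3, 5], [7]], Q = [[1, 2, 4], [3]].
Insert 1: 1 bumps 2 from row 1; 2 bumps 7 from row 2; 7 starts row 3. P = [[1, 3, 5], [2], [7]], Q = [[1, 2, 4], [3], [5]].
Insert 6: appended to row 1. P = [[1, 3, 5, 6], [2], [7]], Q = [[1, 2, 4, 6], [3], [5]].
Insert 4: 4 bumps 5 from row 1; 5 appends to row 2. P = [[1, 3, 4, 6], [2, 5], [7]], Q = [[1, 2, 4, 6], [3, 7], [5]].

So P = [[1, 3, 4, 6], [2, 5], [7]], Q = [[1, 2, 4, 6], [3, 7], [5]].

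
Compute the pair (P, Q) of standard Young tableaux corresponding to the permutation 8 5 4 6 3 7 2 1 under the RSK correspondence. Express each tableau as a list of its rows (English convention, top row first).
P = [[1, 6, 7], [2], [3], [4], [5], [8]], Q = [[1, 4, 6], [2], [3], [5], [7], [8]]

Insert each entry of the permutation into P by Schensted row insertion, recording in Q the position of each new cell.

Insert 8: appended to row 1. P = [[8]], Q = [[1]].
Insert 5: 5 bumps 8 from row 1; 8 starts row 2. P = [[5], [8]], Q = [[1], [2]].
Insert 4: 4 bumps 5 from row 1; 5 bumps 8 from row 2; 8 starts row 3. P = [[4], [5], [8]], Q = [[1], [2], [3]].
Insert 6: appended to row 1. P = [[4, 6], [5], [8]], Q = [[1, 4], [2], [3]].
Insert 3: 3 bumps 4 from row 1; 4 bumps 5 from row 2; 5 bumps 8 from row 3; 8 starts row 4. P = [[3, 6], [4], [5], [8]], Q = [[1, 4], [2], [3], [5]].
Insert 7: appended to row 1. P = [[3, 6, 7], [4], [5], [8]], Q = [[1, 4, 6], [2], [3], [5]].
Insert 2: 2 bumps 3 from row 1; 3 bumps 4 from row 2; 4 bumps 5 from row 3; 5 bumps 8 from row 4; 8 starts row 5. P = [[2, 6, 7], [3], [4], [5], [8]], Q = [[1, 4, 6], [2], [3], [5], [7]].
Insert 1: 1 bumps 2 from row 1; 2 bumps 3 from row 2; 3 bumps 4 from row 3; 4 bumps 5 from row 4; 5 bumps 8 from row 5; 8 starts row 6. P = [[1, 6, 7], [2], [3], [4], [5], [8]], Q = [[1, 4, 6], [2], [3], [5], [7], [8]].

So P = [[1, 6, 7], [2], [3], [4], [5], [8]], Q = [[1, 4, 6], [2], [3], [5], [7], [8]].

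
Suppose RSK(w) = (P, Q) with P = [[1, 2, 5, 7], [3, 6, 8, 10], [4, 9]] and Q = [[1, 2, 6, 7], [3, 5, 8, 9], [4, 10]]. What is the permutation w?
Reverse the RSK construction: for i from n down to 1, find the cell of Q containing i, remove the entry at that cell from P, and reverse-bump it up through P; the value ejected from row 1 is w(i).

Step i=10: Q has 10 at row 3, column 2; remove 9 from row 3 of P and reverse-bump: 9 enters row 2 and ejects 8; 8 enters row 1 and ejects 7. So w(10) = 7. P is now [[1, 2, 5, 8], [3, 6, 9, 10], [4]].
Step i=9: Q has 9 at row 2, column 4; remove 10 from row 2 of P and reverse-bump: 10 enters row 1 and ejects 8. So w(9) = 8. P is now [[1, 2, 5, 10], [3, 6, 9], [4]].
Step i=8: Q has 8 at row 2, column 3; remove 9 from row 2 of P and reverse-bump: 9 enters row 1 and ejects 5. So w(8) = 5. P is now [[1, 2, 9, 10], [3, 6], [4]].
Step i=7: Q has 7 at row 1, column 4; remove that cell from P, ejecting 10. So w(7) = 10. P is now [[1, 2, 9], [3, 6], [4]].
Step i=6: Q has 6 at row 1, column 3; remove that cell from P, ejecting 9. So w(6) = 9. P is now [[1, 2], [3, 6], [4]].
Step i=5: Q has 5 at row 2, column 2; remove 6 from row 2 of P and reverse-bump: 6 enters row 1 and ejects 2. So w(5) = 2. P is now [[1, 6], [3], [4]].
Step i=4: Q has 4 at row 3, column 1; remove 4 from row 3 of P and reverse-bump: 4 enters row 2 and ejects 3; 3 enters row 1 and ejects 1. So w(4) = 1. P is now [[3, 6], [4]].
Step i=3: Q has 3 at row 2, column 1; remove 4 from row 2 of P and reverse-bump: 4 enters row 1 and ejects 3. So w(3) = 3. P is now [[4, 6]].
Step i=2: Q has 2 at row 1, column 2; remove that cell from P, ejecting 6. So w(2) = 6. P is now [[4]].
Step i=1: Q has 1 at row 1, column 1; remove that cell from P, ejecting 4. So w(1) = 4. P is now [].

So w = 4 6 3 1 2 9 10 5 8 7.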